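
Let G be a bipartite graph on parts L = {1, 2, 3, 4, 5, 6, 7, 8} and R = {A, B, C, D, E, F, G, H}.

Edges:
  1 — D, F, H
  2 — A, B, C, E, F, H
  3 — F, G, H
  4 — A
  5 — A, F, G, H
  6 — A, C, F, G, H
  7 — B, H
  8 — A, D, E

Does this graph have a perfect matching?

A valid assignment of size 8: 1→D, 2→H, 3→G, 4→A, 5→F, 6→C, 7→B, 8→E.
Every left vertex is matched, so this is a perfect matching.

Yes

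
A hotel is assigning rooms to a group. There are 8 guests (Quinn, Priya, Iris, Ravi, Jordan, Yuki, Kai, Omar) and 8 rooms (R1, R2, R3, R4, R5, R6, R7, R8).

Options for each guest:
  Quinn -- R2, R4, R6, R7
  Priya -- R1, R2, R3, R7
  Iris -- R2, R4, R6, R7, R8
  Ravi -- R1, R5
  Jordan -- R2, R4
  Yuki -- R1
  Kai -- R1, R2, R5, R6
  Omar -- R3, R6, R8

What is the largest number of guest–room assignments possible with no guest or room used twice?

For example, pair Quinn-R7, Priya-R3, Iris-R2, Ravi-R5, Jordan-R4, Yuki-R1, Kai-R6, Omar-R8.
This saturates every guest, so 8 is the maximum.

8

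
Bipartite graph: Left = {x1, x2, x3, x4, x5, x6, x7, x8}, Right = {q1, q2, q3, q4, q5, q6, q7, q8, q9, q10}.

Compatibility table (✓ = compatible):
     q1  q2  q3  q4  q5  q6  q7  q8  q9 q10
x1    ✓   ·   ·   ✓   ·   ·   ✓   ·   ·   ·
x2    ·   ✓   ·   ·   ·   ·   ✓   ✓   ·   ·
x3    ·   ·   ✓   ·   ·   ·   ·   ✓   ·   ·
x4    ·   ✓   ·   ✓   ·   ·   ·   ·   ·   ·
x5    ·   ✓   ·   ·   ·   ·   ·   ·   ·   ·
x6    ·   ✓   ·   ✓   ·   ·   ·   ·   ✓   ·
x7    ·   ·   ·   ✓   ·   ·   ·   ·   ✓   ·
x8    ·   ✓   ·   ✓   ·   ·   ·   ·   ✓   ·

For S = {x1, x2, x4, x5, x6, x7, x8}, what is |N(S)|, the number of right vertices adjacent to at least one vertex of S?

The union of neighbours of {x1, x2, x4, x5, x6, x7, x8} is {q1, q2, q4, q7, q8, q9}, which has 6 elements.
Since |N(S)| = 6 < |S| = 7, Hall's condition fails for this subset.

6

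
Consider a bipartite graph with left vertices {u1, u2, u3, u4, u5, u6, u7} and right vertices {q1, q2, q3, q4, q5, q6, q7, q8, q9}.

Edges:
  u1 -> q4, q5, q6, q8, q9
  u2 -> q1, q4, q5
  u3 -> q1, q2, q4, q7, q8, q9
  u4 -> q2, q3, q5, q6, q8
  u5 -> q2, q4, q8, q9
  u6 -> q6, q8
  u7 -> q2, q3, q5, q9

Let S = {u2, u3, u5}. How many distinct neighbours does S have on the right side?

7

The union of neighbours of {u2, u3, u5} is {q1, q2, q4, q5, q7, q8, q9}, which has 7 elements.
Since |N(S)| = 7 ≥ |S| = 3, Hall's condition holds for this subset.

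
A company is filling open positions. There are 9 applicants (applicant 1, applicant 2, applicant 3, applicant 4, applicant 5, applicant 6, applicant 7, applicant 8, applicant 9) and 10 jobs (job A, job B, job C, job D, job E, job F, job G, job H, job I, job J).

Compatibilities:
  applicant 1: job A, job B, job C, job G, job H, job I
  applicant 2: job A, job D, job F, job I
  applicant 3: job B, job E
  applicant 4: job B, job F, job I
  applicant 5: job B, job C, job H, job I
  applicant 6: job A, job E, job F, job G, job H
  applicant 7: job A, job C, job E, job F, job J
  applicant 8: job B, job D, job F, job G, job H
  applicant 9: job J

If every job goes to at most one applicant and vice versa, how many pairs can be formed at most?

9

A valid assignment of size 9: applicant 1-job G, applicant 2-job A, applicant 3-job E, applicant 4-job B, applicant 5-job I, applicant 6-job H, applicant 7-job F, applicant 8-job D, applicant 9-job J.
All 9 applicants are matched, so no larger matching exists.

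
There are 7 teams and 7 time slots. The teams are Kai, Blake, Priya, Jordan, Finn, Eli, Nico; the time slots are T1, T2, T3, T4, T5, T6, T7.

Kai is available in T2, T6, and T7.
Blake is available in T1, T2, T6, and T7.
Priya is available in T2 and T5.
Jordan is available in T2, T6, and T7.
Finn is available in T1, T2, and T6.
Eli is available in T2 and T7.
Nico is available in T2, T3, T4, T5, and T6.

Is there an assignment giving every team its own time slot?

No

The set {Kai, Blake, Jordan, Finn, Eli} has only 4 neighbours ({T1, T2, T6, T7}), so by Hall's theorem at most 6 of the 7 teams can be matched.
Hence no matching covers every team.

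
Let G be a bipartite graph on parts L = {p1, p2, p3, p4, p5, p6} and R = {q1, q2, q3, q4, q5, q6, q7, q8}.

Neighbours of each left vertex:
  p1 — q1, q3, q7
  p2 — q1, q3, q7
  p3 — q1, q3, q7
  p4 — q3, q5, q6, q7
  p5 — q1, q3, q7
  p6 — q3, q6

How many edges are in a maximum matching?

5

For example, pair p1→q1, p2→q3, p3→q7, p4→q5, p6→q6.
The set {p1, p2, p3, p5} has only 3 neighbours ({q1, q3, q7}), so by Hall's theorem at most 5 of the 6 left vertices can be matched.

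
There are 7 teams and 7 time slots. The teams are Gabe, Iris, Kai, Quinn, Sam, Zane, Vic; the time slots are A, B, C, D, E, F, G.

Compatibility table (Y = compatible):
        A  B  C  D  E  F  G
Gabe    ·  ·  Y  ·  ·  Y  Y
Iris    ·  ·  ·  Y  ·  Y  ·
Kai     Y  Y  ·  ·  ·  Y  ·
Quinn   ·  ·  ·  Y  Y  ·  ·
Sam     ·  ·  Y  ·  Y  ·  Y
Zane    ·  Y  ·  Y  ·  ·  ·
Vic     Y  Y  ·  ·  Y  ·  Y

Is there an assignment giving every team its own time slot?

Yes

A valid assignment of size 7: Gabe-G, Iris-F, Kai-A, Quinn-E, Sam-C, Zane-D, Vic-B.
All 7 teams are covered.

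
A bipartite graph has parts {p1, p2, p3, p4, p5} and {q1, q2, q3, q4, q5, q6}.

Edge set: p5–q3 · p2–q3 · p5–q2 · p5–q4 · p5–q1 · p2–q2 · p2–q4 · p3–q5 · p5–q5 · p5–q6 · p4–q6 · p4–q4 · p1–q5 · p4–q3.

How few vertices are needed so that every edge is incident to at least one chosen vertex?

4

A maximum matching has 4 edges (e.g. p1–q5, p2–q2, p4–q6, p5–q4).
By König's theorem the minimum vertex cover has the same size. One such cover is {p2, p4, p5, q5}.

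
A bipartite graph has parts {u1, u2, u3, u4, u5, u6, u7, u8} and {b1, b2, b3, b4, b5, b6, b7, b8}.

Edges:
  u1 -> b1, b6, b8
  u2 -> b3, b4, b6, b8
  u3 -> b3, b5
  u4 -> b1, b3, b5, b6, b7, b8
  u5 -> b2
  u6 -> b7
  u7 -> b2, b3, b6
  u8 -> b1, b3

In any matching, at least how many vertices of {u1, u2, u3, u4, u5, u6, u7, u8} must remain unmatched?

A valid assignment of size 8: u1→b8, u2→b4, u3→b5, u4→b1, u5→b2, u6→b7, u7→b6, u8→b3.
This saturates every left vertex, so 8 is the maximum.
That matches 8 of the 8, leaving 0 unmatched; no matching can do better.

0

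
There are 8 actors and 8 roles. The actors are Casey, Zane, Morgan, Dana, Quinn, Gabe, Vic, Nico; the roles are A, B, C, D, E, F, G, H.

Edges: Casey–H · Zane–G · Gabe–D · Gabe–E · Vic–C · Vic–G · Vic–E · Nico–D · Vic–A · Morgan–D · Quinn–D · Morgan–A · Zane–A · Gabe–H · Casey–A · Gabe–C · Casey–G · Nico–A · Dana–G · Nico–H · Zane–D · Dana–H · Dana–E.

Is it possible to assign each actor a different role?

No

The set {Casey, Zane, Morgan, Dana, Quinn, Gabe, Vic, Nico} has only 6 neighbours ({A, C, D, E, G, H}), so by Hall's theorem at most 6 of the 8 actors can be matched.
Hence no matching covers every actor.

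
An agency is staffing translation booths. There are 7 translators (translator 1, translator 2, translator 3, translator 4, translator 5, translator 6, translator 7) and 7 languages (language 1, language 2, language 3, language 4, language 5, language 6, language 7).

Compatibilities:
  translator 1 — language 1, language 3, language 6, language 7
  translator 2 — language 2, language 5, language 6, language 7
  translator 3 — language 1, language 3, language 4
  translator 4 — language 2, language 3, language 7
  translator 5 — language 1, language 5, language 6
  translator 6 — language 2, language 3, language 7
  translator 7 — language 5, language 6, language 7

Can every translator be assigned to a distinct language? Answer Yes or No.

A valid assignment of size 7: translator 1→language 6, translator 2→language 5, translator 3→language 4, translator 4→language 3, translator 5→language 1, translator 6→language 2, translator 7→language 7.
All 7 translators are covered.

Yes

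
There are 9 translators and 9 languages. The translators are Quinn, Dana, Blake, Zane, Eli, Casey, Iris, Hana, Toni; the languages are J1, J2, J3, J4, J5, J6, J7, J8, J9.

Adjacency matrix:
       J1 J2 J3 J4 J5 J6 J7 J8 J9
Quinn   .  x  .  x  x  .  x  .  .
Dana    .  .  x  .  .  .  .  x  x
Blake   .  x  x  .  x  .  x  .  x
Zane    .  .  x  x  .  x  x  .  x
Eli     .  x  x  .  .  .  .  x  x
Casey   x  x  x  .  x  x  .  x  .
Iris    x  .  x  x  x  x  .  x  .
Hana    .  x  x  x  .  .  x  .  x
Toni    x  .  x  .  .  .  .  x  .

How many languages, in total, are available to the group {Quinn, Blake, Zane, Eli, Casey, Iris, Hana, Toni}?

The union of neighbours of {Quinn, Blake, Zane, Eli, Casey, Iris, Hana, Toni} is {J1, J2, J3, J4, J5, J6, J7, J8, J9}, which has 9 elements.
Since |N(S)| = 9 ≥ |S| = 8, Hall's condition holds for this subset.

9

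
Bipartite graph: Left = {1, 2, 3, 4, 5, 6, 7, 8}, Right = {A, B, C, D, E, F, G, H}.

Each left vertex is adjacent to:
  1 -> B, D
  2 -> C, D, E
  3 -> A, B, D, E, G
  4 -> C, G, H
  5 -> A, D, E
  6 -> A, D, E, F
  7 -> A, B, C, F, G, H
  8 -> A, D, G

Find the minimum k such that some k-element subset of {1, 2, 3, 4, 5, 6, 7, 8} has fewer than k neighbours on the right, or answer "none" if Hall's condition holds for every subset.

none

A matching saturating every left vertex exists, for instance 1→B, 2→C, 3→E, 4→H, 5→D, 6→F, 7→A, 8→G.
By Hall's marriage theorem, this means |N(S)| ≥ |S| for every subset S, so no violating subset exists.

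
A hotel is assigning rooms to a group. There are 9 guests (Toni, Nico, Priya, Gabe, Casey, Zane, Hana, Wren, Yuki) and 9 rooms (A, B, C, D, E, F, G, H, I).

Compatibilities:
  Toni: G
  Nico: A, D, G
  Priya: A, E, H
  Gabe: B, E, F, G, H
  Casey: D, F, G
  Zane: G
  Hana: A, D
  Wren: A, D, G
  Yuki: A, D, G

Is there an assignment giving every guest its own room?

No

The set {Toni, Nico, Zane, Hana, Wren, Yuki} has only 3 neighbours ({A, D, G}), so by Hall's theorem at most 6 of the 9 guests can be matched.
Hence no matching covers every guest.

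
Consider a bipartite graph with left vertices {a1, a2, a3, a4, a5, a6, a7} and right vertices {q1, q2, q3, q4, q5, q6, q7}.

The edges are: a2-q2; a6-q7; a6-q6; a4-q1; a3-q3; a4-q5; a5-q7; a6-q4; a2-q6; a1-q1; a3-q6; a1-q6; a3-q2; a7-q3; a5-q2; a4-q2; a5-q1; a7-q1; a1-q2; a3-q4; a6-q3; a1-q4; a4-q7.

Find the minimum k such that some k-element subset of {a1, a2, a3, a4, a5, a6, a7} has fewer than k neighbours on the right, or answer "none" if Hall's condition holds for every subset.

A matching saturating every left vertex exists, for instance a1→q1, a2→q2, a3→q4, a4→q5, a5→q7, a6→q6, a7→q3.
By Hall's marriage theorem, this means |N(S)| ≥ |S| for every subset S, so no violating subset exists.

none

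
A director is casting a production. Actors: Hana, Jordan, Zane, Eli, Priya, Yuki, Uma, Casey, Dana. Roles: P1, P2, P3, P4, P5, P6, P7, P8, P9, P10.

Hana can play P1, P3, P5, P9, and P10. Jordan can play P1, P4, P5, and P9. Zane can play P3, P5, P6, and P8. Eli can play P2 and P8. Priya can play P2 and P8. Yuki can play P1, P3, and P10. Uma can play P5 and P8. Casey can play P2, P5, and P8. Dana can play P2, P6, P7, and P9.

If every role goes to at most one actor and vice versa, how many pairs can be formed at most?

8

A valid assignment of size 8: Hana→P3, Jordan→P1, Zane→P6, Eli→P2, Priya→P8, Yuki→P10, Uma→P5, Dana→P9.
The set {Eli, Priya, Uma, Casey} has only 3 neighbours ({P2, P5, P8}), so by Hall's theorem at most 8 of the 9 actors can be matched.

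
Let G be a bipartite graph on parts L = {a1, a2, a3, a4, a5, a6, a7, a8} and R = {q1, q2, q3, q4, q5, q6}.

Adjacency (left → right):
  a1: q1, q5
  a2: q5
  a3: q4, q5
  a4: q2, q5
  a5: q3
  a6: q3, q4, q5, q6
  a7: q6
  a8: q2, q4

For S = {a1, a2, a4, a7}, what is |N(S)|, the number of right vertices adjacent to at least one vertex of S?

The union of neighbours of {a1, a2, a4, a7} is {q1, q2, q5, q6}, which has 4 elements.
Since |N(S)| = 4 ≥ |S| = 4, Hall's condition holds for this subset.

4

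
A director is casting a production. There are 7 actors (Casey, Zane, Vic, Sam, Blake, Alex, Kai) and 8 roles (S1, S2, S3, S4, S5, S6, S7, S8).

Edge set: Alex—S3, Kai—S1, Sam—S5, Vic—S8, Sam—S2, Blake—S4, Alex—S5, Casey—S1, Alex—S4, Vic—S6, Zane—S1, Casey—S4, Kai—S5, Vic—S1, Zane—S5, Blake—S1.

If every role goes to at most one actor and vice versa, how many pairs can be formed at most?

A valid assignment of size 6: Casey-S1, Zane-S5, Vic-S8, Sam-S2, Blake-S4, Alex-S3.
The set {Casey, Zane, Blake, Kai} has only 3 neighbours ({S1, S4, S5}), so by Hall's theorem at most 6 of the 7 actors can be matched.

6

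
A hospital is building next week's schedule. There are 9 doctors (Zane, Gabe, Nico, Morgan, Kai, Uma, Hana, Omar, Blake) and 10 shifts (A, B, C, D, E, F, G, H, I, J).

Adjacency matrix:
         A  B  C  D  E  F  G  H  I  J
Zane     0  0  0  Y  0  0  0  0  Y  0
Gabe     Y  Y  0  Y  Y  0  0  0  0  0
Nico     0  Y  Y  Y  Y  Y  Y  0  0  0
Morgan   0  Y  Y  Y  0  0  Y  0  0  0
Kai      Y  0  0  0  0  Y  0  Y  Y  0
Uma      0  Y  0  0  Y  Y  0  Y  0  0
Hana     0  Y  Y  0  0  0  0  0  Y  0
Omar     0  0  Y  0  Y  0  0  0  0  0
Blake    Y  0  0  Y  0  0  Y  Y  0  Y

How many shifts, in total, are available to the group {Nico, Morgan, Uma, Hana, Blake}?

The union of neighbours of {Nico, Morgan, Uma, Hana, Blake} is {A, B, C, D, E, F, G, H, I, J}, which has 10 elements.
Since |N(S)| = 10 ≥ |S| = 5, Hall's condition holds for this subset.

10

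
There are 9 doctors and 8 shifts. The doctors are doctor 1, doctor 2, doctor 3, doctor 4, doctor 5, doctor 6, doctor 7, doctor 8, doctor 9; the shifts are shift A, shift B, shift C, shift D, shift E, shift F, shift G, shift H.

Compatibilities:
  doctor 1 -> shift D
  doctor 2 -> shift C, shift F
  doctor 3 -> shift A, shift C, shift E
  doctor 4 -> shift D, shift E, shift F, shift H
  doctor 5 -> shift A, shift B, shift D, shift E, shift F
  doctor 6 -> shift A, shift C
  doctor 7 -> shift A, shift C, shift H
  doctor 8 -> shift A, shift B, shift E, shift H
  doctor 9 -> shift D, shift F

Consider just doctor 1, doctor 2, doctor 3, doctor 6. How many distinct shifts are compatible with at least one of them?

5

The union of neighbours of {doctor 1, doctor 2, doctor 3, doctor 6} is {shift A, shift C, shift D, shift E, shift F}, which has 5 elements.
Since |N(S)| = 5 ≥ |S| = 4, Hall's condition holds for this subset.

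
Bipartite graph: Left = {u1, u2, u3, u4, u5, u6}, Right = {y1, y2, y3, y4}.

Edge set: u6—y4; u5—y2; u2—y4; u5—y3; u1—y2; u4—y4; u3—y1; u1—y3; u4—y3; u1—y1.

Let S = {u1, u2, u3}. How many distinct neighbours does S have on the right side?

4

The union of neighbours of {u1, u2, u3} is {y1, y2, y3, y4}, which has 4 elements.
Since |N(S)| = 4 ≥ |S| = 3, Hall's condition holds for this subset.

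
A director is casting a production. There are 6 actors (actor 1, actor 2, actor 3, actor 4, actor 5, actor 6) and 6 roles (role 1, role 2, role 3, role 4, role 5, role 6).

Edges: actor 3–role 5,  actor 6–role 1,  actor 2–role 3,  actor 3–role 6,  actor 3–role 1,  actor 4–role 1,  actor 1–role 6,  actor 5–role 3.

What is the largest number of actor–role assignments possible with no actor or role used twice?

4

A valid assignment of size 4: actor 1–role 6, actor 2–role 3, actor 3–role 5, actor 4–role 1.
The set {actor 2, actor 4, actor 5, actor 6} has only 2 neighbours ({role 1, role 3}), so by Hall's theorem at most 4 of the 6 actors can be matched.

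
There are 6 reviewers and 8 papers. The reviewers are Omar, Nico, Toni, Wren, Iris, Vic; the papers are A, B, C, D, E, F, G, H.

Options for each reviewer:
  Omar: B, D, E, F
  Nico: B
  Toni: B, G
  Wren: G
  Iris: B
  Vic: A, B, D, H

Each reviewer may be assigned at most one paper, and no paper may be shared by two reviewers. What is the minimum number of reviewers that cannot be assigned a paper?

For example, pair Omar→E, Nico→B, Toni→G, Vic→D.
The set {Nico, Toni, Wren, Iris} has only 2 neighbours ({B, G}), so by Hall's theorem at most 4 of the 6 reviewers can be matched.
That matches 4 of the 6, leaving 2 unmatched; no matching can do better.

2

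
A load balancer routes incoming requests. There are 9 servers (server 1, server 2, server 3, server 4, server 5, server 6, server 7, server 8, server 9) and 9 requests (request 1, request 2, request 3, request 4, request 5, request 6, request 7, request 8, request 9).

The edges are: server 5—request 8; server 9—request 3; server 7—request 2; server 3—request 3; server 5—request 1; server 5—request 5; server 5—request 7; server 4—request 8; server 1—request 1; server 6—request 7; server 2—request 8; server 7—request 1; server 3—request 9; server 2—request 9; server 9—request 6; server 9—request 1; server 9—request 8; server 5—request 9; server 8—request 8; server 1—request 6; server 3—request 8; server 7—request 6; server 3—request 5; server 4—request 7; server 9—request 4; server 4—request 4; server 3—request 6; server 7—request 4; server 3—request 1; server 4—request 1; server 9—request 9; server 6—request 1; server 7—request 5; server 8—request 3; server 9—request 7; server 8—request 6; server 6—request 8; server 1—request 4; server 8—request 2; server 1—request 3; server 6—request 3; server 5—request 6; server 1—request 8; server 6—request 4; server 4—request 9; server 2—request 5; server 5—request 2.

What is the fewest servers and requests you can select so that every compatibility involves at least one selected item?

{server 1, server 2, server 3, server 4, server 5, server 6, server 7, server 8, server 9} is a vertex cover of size 9: every edge has an endpoint in this set.
No smaller cover exists because server 1–request 1, server 2–request 5, server 3–request 3, server 4–request 9, server 5–request 2, server 6–request 4, server 7–request 6, server 8–request 8, server 9–request 7 is a matching of size 9, and a cover must include an endpoint of each of these disjoint edges (König's theorem).

9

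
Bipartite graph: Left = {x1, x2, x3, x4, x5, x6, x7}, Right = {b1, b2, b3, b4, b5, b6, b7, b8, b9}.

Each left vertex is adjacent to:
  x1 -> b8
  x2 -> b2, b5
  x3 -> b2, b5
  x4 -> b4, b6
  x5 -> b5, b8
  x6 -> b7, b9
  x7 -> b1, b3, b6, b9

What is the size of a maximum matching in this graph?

6

A valid assignment of size 6: x1→b8, x2→b2, x3→b5, x4→b6, x6→b7, x7→b3.
The set {x1, x2, x3, x5} has only 3 neighbours ({b2, b5, b8}), so by Hall's theorem at most 6 of the 7 left vertices can be matched.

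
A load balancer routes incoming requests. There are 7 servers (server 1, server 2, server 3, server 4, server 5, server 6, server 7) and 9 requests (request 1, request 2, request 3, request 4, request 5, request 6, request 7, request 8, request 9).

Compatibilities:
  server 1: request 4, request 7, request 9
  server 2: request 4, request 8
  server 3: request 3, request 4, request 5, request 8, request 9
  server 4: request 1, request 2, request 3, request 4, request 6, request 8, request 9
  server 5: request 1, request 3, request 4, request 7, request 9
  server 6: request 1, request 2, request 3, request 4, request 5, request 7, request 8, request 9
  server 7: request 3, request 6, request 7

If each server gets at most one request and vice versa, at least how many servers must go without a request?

0

A valid assignment of size 7: server 1→request 4, server 2→request 8, server 3→request 5, server 4→request 6, server 5→request 3, server 6→request 9, server 7→request 7.
This saturates every server, so 7 is the maximum.
That matches 7 of the 7, leaving 0 unmatched; no matching can do better.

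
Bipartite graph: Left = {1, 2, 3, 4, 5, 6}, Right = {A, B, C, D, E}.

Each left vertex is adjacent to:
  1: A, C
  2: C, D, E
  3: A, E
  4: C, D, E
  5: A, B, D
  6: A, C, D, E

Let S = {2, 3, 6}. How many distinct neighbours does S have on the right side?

4

The union of neighbours of {2, 3, 6} is {A, C, D, E}, which has 4 elements.
Since |N(S)| = 4 ≥ |S| = 3, Hall's condition holds for this subset.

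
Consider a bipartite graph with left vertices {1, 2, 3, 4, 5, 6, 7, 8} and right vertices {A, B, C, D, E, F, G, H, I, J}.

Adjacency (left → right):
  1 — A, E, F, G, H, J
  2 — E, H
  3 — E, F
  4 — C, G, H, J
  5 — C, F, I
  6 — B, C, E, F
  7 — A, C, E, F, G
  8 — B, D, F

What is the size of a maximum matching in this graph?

For example, pair 1–G, 2–H, 3–F, 4–J, 5–C, 6–E, 7–A, 8–B.
This saturates every left vertex, so 8 is the maximum.

8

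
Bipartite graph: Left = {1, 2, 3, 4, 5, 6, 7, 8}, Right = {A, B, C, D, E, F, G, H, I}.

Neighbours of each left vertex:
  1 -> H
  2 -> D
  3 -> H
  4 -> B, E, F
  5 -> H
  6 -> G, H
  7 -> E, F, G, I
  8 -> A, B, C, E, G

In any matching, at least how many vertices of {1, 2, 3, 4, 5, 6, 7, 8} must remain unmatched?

2

A valid assignment of size 6: 1–H, 2–D, 4–B, 6–G, 7–E, 8–A.
The set {1, 3, 5} has only 1 neighbour ({H}), so by Hall's theorem at most 6 of the 8 left vertices can be matched.
That matches 6 of the 8, leaving 2 unmatched; no matching can do better.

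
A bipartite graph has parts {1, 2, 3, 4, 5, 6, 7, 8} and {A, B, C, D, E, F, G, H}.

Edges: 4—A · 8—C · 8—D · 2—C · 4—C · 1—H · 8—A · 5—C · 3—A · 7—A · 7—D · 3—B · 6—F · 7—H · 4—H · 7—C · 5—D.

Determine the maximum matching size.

One maximum matching: 1–H, 2–C, 3–B, 4–A, 5–D, 6–F.
The set {1, 2, 4, 5, 7, 8} has only 4 neighbours ({A, C, D, H}), so by Hall's theorem at most 6 of the 8 left vertices can be matched.

6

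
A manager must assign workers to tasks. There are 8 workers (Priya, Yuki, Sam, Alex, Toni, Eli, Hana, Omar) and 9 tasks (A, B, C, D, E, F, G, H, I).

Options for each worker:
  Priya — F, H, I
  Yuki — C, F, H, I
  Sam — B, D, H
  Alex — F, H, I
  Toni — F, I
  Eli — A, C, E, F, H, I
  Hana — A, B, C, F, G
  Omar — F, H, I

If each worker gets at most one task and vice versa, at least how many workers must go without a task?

A valid assignment of size 7: Priya-I, Yuki-C, Sam-B, Alex-H, Toni-F, Eli-A, Hana-G.
The set {Priya, Alex, Toni, Omar} has only 3 neighbours ({F, H, I}), so by Hall's theorem at most 7 of the 8 workers can be matched.
That matches 7 of the 8, leaving 1 unmatched; no matching can do better.

1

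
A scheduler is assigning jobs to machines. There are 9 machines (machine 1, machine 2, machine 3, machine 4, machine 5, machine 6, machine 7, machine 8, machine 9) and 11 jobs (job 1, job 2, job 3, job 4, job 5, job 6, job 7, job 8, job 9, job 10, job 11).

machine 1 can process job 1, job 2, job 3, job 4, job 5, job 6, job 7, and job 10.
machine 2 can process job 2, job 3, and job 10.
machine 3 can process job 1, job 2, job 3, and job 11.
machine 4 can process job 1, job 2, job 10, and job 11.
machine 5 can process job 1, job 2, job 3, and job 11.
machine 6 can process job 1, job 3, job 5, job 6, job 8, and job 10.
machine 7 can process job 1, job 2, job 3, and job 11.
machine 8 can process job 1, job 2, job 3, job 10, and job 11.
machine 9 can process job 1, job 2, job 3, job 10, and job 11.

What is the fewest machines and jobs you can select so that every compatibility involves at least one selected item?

The 7 edges machine 1–job 7, machine 2–job 10, machine 3–job 3, machine 4–job 11, machine 5–job 1, machine 6–job 5, machine 7–job 2 form a matching, so any vertex cover needs at least 7 vertices (one per matched edge).
Conversely {machine 1, machine 6, job 1, job 2, job 3, job 10, job 11} meets every edge and has exactly 7 vertices, so 7 is optimal.

7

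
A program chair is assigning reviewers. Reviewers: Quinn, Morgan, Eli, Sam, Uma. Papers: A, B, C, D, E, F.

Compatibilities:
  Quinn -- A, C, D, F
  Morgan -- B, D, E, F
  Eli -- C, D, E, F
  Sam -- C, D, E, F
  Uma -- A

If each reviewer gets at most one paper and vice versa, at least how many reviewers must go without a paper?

One maximum matching: Quinn→F, Morgan→B, Eli→C, Sam→E, Uma→A.
All 5 reviewers are matched, so no larger matching exists.
That matches 5 of the 5, leaving 0 unmatched; no matching can do better.

0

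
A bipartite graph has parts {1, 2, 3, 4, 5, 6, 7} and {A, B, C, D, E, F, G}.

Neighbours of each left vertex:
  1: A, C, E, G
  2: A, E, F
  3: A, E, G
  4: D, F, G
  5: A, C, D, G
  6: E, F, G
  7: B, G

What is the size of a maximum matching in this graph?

7

A valid assignment of size 7: 1–A, 2–F, 3–G, 4–D, 5–C, 6–E, 7–B.
All 7 left vertices are matched, so no larger matching exists.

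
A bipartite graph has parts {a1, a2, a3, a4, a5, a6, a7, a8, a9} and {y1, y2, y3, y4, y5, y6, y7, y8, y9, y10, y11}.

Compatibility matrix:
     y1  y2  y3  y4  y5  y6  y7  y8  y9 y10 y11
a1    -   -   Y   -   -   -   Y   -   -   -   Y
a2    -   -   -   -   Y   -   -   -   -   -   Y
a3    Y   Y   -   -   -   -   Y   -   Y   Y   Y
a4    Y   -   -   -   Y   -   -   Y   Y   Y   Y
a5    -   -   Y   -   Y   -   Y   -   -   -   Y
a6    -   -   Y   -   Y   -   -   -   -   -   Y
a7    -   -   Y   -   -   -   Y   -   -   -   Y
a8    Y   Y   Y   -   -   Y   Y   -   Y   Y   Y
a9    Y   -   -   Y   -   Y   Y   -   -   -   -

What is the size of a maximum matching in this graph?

One maximum matching: a1-y11, a2-y5, a3-y10, a4-y9, a5-y7, a6-y3, a8-y6, a9-y1.
The set {a1, a2, a5, a6, a7} has only 4 neighbours ({y11, y3, y5, y7}), so by Hall's theorem at most 8 of the 9 left vertices can be matched.

8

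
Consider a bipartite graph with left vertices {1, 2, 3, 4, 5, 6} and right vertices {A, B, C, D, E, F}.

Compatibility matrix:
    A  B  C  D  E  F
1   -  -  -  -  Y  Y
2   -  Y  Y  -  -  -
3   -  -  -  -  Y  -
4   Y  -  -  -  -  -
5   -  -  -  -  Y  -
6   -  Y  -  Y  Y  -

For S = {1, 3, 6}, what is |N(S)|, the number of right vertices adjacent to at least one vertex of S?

4

The union of neighbours of {1, 3, 6} is {B, D, E, F}, which has 4 elements.
Since |N(S)| = 4 ≥ |S| = 3, Hall's condition holds for this subset.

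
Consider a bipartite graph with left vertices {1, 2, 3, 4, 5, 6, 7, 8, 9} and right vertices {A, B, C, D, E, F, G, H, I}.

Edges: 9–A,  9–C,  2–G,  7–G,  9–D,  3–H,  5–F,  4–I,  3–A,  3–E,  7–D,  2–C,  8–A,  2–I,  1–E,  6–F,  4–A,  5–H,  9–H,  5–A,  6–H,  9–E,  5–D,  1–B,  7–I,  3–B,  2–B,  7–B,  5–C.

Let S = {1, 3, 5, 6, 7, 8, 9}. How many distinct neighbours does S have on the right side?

The union of neighbours of {1, 3, 5, 6, 7, 8, 9} is {A, B, C, D, E, F, G, H, I}, which has 9 elements.
Since |N(S)| = 9 ≥ |S| = 7, Hall's condition holds for this subset.

9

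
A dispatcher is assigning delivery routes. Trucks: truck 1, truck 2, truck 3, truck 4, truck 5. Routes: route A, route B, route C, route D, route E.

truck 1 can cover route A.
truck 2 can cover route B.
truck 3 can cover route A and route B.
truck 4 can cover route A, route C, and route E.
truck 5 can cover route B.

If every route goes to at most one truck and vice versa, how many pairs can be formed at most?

A valid assignment of size 3: truck 1→route A, truck 2→route B, truck 4→route E.
The set {truck 1, truck 2, truck 3, truck 5} has only 2 neighbours ({route A, route B}), so by Hall's theorem at most 3 of the 5 trucks can be matched.

3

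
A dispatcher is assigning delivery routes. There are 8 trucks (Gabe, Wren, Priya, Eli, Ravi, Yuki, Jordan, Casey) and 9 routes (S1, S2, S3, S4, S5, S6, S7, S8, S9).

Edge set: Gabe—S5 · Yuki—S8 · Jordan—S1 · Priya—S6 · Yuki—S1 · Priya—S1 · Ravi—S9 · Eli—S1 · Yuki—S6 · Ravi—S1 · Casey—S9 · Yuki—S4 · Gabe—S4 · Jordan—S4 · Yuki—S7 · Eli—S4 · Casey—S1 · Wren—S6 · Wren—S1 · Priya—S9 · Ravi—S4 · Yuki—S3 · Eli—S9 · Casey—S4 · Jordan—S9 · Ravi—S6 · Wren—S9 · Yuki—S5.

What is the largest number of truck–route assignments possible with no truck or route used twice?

6

One maximum matching: Gabe-S5, Wren-S6, Priya-S1, Eli-S9, Ravi-S4, Yuki-S7.
The set {Wren, Priya, Eli, Ravi, Jordan, Casey} has only 4 neighbours ({S1, S4, S6, S9}), so by Hall's theorem at most 6 of the 8 trucks can be matched.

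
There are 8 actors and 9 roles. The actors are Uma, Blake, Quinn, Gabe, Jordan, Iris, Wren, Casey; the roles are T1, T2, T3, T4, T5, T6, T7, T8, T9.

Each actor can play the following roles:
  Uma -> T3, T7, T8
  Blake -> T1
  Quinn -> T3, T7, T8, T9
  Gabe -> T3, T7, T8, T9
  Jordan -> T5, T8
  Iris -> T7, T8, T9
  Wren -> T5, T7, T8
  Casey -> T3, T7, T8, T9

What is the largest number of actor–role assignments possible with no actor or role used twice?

6

A valid assignment of size 6: Uma→T8, Blake→T1, Quinn→T7, Gabe→T3, Jordan→T5, Iris→T9.
The set {Uma, Quinn, Gabe, Jordan, Iris, Wren, Casey} has only 5 neighbours ({T3, T5, T7, T8, T9}), so by Hall's theorem at most 6 of the 8 actors can be matched.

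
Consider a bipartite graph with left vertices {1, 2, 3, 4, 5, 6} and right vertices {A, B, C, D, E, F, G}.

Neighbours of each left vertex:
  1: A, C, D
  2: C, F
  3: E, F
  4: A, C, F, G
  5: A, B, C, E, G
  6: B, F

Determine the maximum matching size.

6

A valid assignment of size 6: 1→D, 2→C, 3→E, 4→F, 5→G, 6→B.
This saturates every left vertex, so 6 is the maximum.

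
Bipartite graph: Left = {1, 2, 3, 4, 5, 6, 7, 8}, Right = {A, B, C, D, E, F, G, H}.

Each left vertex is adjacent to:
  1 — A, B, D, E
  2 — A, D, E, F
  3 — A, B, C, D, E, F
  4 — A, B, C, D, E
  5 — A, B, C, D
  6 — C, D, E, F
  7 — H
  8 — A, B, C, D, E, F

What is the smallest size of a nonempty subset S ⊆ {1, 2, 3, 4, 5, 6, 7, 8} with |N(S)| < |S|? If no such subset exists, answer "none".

Take S = {1, 2, 3, 4, 5, 6, 8}. Its neighbourhood is {A, B, C, D, E, F}, so |N(S)| = 6 < |S| = 7.
Every subset of size less than 7 has at least as many neighbours as members, so 7 is the minimum.

7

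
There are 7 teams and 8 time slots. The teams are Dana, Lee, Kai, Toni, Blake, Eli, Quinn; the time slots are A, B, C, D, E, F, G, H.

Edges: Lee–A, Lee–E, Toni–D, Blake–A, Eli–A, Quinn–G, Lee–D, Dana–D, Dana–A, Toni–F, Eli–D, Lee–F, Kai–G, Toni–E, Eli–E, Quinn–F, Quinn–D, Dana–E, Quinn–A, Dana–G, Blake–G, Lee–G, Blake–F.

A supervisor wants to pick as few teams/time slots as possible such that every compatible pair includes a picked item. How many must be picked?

{A, D, E, F, G} is a vertex cover of size 5: every edge has an endpoint in this set.
No smaller cover exists because Dana–D, Lee–A, Kai–G, Toni–E, Blake–F is a matching of size 5, and a cover must include an endpoint of each of these disjoint edges (König's theorem).

5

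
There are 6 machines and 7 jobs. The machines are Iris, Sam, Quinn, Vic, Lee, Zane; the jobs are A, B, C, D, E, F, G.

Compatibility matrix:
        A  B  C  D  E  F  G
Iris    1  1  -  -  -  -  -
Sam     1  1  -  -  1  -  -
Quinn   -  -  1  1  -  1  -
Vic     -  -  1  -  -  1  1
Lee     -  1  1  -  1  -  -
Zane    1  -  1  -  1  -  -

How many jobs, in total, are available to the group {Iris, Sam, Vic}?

6

The union of neighbours of {Iris, Sam, Vic} is {A, B, C, E, F, G}, which has 6 elements.
Since |N(S)| = 6 ≥ |S| = 3, Hall's condition holds for this subset.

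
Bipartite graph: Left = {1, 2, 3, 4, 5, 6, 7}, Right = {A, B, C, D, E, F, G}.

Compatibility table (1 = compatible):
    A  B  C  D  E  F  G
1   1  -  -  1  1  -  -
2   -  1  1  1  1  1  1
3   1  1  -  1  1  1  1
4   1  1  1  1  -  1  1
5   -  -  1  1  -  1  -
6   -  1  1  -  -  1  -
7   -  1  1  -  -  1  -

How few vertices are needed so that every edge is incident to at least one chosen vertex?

7

{1, 2, 3, 4, 5, 6, 7} is a vertex cover of size 7: every edge has an endpoint in this set.
No smaller cover exists because 1–D, 2–E, 3–A, 4–G, 5–C, 6–F, 7–B is a matching of size 7, and a cover must include an endpoint of each of these disjoint edges (König's theorem).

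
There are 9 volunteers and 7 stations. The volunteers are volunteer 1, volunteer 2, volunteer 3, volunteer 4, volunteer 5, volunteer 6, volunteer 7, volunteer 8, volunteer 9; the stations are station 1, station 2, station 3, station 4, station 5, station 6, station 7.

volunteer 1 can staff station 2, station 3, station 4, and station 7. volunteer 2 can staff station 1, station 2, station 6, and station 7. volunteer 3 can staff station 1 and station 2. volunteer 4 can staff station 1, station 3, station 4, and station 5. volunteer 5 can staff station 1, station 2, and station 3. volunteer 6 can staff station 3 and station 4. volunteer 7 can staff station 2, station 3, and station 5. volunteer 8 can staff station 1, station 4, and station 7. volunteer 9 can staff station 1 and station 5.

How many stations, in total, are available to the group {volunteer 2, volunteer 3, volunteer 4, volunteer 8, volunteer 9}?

7

The union of neighbours of {volunteer 2, volunteer 3, volunteer 4, volunteer 8, volunteer 9} is {station 1, station 2, station 3, station 4, station 5, station 6, station 7}, which has 7 elements.
Since |N(S)| = 7 ≥ |S| = 5, Hall's condition holds for this subset.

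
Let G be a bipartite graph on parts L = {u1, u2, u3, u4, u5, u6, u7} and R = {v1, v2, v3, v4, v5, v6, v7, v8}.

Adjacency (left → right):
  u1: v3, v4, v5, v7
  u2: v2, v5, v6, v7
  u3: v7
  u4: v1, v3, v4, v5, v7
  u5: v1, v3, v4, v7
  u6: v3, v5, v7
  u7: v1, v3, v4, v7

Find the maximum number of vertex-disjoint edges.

6

A valid assignment of size 6: u1–v5, u2–v2, u3–v7, u4–v1, u5–v4, u6–v3.
The set {u1, u3, u4, u5, u6, u7} has only 5 neighbours ({v1, v3, v4, v5, v7}), so by Hall's theorem at most 6 of the 7 left vertices can be matched.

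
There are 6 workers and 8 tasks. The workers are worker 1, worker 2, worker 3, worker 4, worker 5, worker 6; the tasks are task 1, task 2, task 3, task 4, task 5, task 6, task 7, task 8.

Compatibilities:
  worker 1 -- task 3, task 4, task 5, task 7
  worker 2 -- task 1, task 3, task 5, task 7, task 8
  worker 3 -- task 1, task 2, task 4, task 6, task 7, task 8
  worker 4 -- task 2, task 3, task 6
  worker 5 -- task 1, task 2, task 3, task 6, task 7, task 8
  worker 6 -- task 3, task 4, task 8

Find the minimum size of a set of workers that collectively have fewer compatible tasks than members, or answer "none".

none

A matching saturating every worker exists, for instance worker 1→task 5, worker 2→task 7, worker 3→task 4, worker 4→task 2, worker 5→task 1, worker 6→task 8.
By Hall's marriage theorem, this means |N(S)| ≥ |S| for every subset S, so no violating subset exists.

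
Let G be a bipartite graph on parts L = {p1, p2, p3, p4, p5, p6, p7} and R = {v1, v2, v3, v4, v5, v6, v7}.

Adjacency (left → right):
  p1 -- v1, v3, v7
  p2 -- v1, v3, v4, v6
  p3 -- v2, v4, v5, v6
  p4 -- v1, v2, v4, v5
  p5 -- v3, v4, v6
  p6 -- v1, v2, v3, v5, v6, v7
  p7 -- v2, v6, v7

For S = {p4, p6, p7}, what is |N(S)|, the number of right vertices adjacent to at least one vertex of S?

7

The union of neighbours of {p4, p6, p7} is {v1, v2, v3, v4, v5, v6, v7}, which has 7 elements.
Since |N(S)| = 7 ≥ |S| = 3, Hall's condition holds for this subset.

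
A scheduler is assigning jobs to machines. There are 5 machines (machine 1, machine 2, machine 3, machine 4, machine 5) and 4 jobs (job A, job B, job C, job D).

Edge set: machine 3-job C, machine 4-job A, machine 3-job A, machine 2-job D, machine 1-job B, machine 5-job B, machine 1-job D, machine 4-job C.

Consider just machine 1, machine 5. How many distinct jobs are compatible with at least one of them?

2

The union of neighbours of {machine 1, machine 5} is {job B, job D}, which has 2 elements.
Since |N(S)| = 2 ≥ |S| = 2, Hall's condition holds for this subset.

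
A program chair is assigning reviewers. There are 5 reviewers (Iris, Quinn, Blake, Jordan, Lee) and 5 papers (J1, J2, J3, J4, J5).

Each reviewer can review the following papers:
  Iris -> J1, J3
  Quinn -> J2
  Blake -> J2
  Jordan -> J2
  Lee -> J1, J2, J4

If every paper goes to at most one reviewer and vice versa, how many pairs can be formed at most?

A valid assignment of size 3: Iris→J3, Quinn→J2, Lee→J1.
The set {Quinn, Blake, Jordan} has only 1 neighbour ({J2}), so by Hall's theorem at most 3 of the 5 reviewers can be matched.

3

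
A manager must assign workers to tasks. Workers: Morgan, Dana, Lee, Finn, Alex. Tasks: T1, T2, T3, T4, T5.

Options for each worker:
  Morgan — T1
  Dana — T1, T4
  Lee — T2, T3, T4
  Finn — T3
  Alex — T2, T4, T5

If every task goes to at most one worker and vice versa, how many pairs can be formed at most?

For example, pair Morgan-T1, Dana-T4, Lee-T2, Finn-T3, Alex-T5.
All 5 workers are matched, so no larger matching exists.

5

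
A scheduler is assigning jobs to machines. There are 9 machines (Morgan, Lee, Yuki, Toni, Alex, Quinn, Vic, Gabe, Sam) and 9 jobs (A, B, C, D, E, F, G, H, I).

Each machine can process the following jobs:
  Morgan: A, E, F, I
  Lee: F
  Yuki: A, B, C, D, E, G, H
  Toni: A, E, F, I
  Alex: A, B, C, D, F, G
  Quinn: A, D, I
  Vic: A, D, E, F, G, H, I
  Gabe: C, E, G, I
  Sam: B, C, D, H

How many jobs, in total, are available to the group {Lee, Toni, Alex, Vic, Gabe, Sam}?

9

The union of neighbours of {Lee, Toni, Alex, Vic, Gabe, Sam} is {A, B, C, D, E, F, G, H, I}, which has 9 elements.
Since |N(S)| = 9 ≥ |S| = 6, Hall's condition holds for this subset.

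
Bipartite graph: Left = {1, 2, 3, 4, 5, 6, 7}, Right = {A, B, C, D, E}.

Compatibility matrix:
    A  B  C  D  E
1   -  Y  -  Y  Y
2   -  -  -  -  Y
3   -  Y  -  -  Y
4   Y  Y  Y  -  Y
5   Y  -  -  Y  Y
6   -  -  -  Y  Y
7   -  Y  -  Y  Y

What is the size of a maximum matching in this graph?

5

A valid assignment of size 5: 1→D, 2→E, 3→B, 4→C, 5→A.
The set {1, 2, 3, 6, 7} has only 3 neighbours ({B, D, E}), so by Hall's theorem at most 5 of the 7 left vertices can be matched.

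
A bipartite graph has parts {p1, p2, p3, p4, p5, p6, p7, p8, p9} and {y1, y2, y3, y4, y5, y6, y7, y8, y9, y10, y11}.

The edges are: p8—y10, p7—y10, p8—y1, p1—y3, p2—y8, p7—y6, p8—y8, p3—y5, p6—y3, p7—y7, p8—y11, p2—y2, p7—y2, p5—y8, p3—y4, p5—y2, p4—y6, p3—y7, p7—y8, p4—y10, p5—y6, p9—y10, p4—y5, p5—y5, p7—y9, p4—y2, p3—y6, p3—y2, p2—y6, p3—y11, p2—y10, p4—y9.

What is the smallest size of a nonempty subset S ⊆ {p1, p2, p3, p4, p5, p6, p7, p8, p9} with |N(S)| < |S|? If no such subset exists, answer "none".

2

Take S = {p1, p6}. Its neighbourhood is {y3}, so |N(S)| = 1 < |S| = 2.
No single vertex violates Hall's condition since each has at least one neighbour, so 2 is the minimum.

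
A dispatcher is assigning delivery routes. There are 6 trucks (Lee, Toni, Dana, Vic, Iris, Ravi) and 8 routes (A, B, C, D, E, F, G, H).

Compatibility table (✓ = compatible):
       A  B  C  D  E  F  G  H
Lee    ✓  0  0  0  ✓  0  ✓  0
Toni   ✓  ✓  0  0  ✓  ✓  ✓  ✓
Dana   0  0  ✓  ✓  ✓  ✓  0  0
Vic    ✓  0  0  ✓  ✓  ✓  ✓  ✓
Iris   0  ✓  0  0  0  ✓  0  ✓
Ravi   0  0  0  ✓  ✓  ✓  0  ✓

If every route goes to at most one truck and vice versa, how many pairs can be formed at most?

6

For example, pair Lee→E, Toni→A, Dana→C, Vic→G, Iris→B, Ravi→H.
This saturates every truck, so 6 is the maximum.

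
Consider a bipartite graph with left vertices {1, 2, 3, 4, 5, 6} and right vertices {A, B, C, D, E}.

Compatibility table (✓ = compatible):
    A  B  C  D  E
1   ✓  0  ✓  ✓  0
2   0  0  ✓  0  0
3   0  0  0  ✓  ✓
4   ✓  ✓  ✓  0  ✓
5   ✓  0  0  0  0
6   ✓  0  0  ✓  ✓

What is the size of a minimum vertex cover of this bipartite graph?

A maximum matching has 5 edges (e.g. 1–D, 2–C, 3–E, 4–B, 5–A).
By König's theorem the minimum vertex cover has the same size. One such cover is {4, A, C, D, E}.

5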